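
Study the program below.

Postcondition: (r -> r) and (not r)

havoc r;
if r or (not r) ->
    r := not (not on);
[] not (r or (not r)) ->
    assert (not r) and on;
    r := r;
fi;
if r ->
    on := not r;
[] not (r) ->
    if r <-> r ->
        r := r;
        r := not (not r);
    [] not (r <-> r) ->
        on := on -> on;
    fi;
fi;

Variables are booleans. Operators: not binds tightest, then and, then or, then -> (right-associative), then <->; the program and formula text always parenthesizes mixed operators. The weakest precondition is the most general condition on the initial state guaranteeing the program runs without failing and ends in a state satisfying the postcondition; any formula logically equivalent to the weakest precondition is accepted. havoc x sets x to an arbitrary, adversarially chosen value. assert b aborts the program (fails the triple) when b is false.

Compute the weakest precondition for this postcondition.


Working backward. After the program, the postcondition (r -> r) and (not r) must hold; in canonical form it is not r.
Then branch requires not r; else branch requires not r.
Before the if: r -> (not r)
Then branch requires on -> (not on); else branch requires (not r) and on and (r -> (not r)).
Before the if: on -> (not on)
Before havoc r: on -> (not on)
Answer: WP = on -> (not on)


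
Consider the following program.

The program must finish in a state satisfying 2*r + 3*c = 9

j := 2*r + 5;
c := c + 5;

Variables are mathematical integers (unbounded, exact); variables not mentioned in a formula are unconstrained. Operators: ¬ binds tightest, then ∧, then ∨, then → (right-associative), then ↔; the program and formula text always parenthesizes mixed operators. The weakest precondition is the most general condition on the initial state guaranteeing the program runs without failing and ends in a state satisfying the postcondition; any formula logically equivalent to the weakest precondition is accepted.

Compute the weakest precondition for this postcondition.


Working backward. After the program, the postcondition 2*r + 3*c = 9 must hold; in canonical form it is 3*c + 2*r = 9.
Before c := c + 5: 3*c + 2*r = -6
Before j := 2*r + 5: 3*c + 2*r = -6
Answer: WP = 3*c + 2*r = -6


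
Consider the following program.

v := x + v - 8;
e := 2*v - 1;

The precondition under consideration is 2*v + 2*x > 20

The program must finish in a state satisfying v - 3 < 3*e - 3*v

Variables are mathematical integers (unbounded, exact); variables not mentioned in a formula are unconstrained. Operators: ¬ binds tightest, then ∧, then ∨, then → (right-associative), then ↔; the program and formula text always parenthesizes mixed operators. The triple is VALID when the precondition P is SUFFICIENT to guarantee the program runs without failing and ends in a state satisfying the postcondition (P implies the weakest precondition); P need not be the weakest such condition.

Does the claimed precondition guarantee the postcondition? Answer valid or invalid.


Working backward. After the program, the postcondition v - 3 < 3*e - 3*v must hold; in canonical form it is 4*v < 3*e + 3.
Before e := 2*v - 1: 2*v > 0
Before v := x + v - 8: 2*v + 2*x > 16
The weakest precondition is 2*v + 2*x > 16.
Check whether 2*v + 2*x > 20 implies it.
Every state satisfying the precondition satisfies the weakest precondition: the implication holds.
Answer: valid


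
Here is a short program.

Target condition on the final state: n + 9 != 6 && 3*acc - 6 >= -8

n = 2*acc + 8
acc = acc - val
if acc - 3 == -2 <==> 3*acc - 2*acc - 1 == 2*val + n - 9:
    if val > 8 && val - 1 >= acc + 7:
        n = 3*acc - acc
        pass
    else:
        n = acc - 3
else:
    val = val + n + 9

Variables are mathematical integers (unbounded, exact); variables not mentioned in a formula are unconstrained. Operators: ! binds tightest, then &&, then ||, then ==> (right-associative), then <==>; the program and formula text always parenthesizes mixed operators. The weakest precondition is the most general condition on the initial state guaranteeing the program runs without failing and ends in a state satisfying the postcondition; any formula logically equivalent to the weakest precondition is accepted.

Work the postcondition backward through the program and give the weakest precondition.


Working backward. After the program, the postcondition n + 9 != 6 && 3*acc - 6 >= -8 must hold; in canonical form it is n != -3 && 3*acc >= -2.
Then branch requires ((val > 8 && val >= acc + 8) ==> (2*acc != -3 && 3*acc >= -2)) && ((!(val > 8 && val >= acc + 8)) ==> (acc != 0 && 3*acc >= -2)); else branch requires n != -3 && 3*acc >= -2.
Before the if: ((acc == 1 <==> acc == n + 2*val - 8) ==> (((val > 8 && val >= acc + 8) ==> (2*acc != -3 && 3*acc >= -2)) && ((!(val > 8 && val >= acc + 8)) ==> (acc != 0 && 3*acc >= -2)))) && ((!(acc == 1 <==> acc == n + 2*val - 8)) ==> (n != -3 && 3*acc >= -2))
Before acc := acc - val: ((acc == val + 1 <==> acc == n + 3*val - 8) ==> (((val > 8 && 2*val >= acc + 8) ==> (2*acc != 2*val - 3 && 3*acc >= 3*val - 2)) && ((!(val > 8 && 2*val >= acc + 8)) ==> (acc != val && 3*acc >= 3*val - 2)))) && ((!(acc == val + 1 <==> acc == n + 3*val - 8)) ==> (n != -3 && 3*acc >= 3*val - 2))
Before n := 2*acc + 8: ((acc == val + 1 <==> acc + 3*val == 0) ==> (((val > 8 && 2*val >= acc + 8) ==> (2*acc != 2*val - 3 && 3*acc >= 3*val - 2)) && ((!(val > 8 && 2*val >= acc + 8)) ==> (acc != val && 3*acc >= 3*val - 2)))) && ((!(acc == val + 1 <==> acc + 3*val == 0)) ==> (2*acc != -11 && 3*acc >= 3*val - 2))
Answer: WP = ((acc == val + 1 <==> acc + 3*val == 0) ==> (((val > 8 && 2*val >= acc + 8) ==> (2*acc != 2*val - 3 && 3*acc >= 3*val - 2)) && ((!(val > 8 && 2*val >= acc + 8)) ==> (acc != val && 3*acc >= 3*val - 2)))) && ((!(acc == val + 1 <==> acc + 3*val == 0)) ==> (2*acc != -11 && 3*acc >= 3*val - 2))


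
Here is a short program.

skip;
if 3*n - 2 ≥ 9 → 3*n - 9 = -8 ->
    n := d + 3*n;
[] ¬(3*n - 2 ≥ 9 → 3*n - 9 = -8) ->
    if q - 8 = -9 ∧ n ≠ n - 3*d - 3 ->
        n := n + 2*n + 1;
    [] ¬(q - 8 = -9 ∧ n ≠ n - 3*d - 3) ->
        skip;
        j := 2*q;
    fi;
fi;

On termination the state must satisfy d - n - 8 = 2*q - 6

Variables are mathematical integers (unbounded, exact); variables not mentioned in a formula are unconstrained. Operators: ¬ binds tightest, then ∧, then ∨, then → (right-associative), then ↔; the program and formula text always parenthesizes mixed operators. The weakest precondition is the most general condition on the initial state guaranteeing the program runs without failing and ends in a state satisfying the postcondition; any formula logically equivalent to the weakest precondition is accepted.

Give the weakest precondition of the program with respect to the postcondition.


Working backward. After the program, the postcondition d - n - 8 = 2*q - 6 must hold; in canonical form it is d = n + 2*q + 2.
Then branch requires 3*n + 2*q = -2; else branch requires ((q = -1 ∧ 3*d ≠ -3) → d = 3*n + 2*q + 3) ∧ ((¬(q = -1 ∧ 3*d ≠ -3)) → d = n + 2*q + 2).
Before the if: ((3*n ≥ 11 → 3*n = 1) → 3*n + 2*q = -2) ∧ ((¬(3*n ≥ 11 → 3*n = 1)) → (((q = -1 ∧ 3*d ≠ -3) → d = 3*n + 2*q + 3) ∧ ((¬(q = -1 ∧ 3*d ≠ -3)) → d = n + 2*q + 2)))
Before skip: ((3*n ≥ 11 → 3*n = 1) → 3*n + 2*q = -2) ∧ ((¬(3*n ≥ 11 → 3*n = 1)) → (((q = -1 ∧ 3*d ≠ -3) → d = 3*n + 2*q + 3) ∧ ((¬(q = -1 ∧ 3*d ≠ -3)) → d = n + 2*q + 2)))
Answer: WP = ((3*n ≥ 11 → 3*n = 1) → 3*n + 2*q = -2) ∧ ((¬(3*n ≥ 11 → 3*n = 1)) → (((q = -1 ∧ 3*d ≠ -3) → d = 3*n + 2*q + 3) ∧ ((¬(q = -1 ∧ 3*d ≠ -3)) → d = n + 2*q + 2)))


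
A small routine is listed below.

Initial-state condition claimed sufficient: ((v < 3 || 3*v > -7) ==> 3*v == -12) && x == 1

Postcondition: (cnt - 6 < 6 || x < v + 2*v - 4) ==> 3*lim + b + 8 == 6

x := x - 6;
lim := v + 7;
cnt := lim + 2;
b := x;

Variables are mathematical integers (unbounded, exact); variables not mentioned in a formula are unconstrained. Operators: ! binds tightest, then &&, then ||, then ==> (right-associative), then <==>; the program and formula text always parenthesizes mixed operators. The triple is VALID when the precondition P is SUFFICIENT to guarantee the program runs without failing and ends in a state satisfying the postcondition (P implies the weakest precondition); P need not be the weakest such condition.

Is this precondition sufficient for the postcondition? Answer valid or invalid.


Working backward. After the program, the postcondition (cnt - 6 < 6 || x < v + 2*v - 4) ==> 3*lim + b + 8 == 6 must hold; in canonical form it is (cnt < 12 || x < 3*v - 4) ==> b + 3*lim == -2.
Before b := x: (cnt < 12 || x < 3*v - 4) ==> 3*lim + x == -2
Before cnt := lim + 2: (lim < 10 || x < 3*v - 4) ==> 3*lim + x == -2
Before lim := v + 7: (v < 3 || x < 3*v - 4) ==> 3*v + x == -23
Before x := x - 6: (v < 3 || x < 3*v + 2) ==> 3*v + x == -17
The weakest precondition is (v < 3 || x < 3*v + 2) ==> 3*v + x == -17.
Check whether ((v < 3 || 3*v > -7) ==> 3*v == -12) && x == 1 implies it.
Countermodel: at the initial state v = -4, x = 1, the precondition holds but the weakest precondition fails.
Answer: invalid


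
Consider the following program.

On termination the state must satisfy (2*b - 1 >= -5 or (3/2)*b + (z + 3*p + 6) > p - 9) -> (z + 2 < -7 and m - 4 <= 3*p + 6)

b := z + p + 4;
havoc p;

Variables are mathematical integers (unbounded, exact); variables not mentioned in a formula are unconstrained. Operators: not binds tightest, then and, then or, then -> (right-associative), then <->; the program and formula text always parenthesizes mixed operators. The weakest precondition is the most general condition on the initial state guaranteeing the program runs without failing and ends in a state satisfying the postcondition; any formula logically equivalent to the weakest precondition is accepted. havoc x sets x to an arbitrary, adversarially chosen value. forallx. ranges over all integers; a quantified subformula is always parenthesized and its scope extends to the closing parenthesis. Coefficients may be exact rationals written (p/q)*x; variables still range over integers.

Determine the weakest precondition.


Working backward. After the program, the postcondition (2*b - 1 >= -5 or (3/2)*b + (z + 3*p + 6) > p - 9) -> (z + 2 < -7 and m - 4 <= 3*p + 6) must hold; in canonical form it is (2*b >= -4 or (3/2)*b + 2*p + z > -15) -> (z < -9 and m <= 3*p + 10).
Before havoc p: forall p_1. ((2*b >= -4 or (3/2)*b + 2*p_1 + z > -15) -> (z < -9 and m <= 3*p_1 + 10))
Before b := z + p + 4: forall p_1. ((2*p + 2*z >= -12 or (3/2)*p + 2*p_1 + (5/2)*z > -21) -> (z < -9 and m <= 3*p_1 + 10))
Answer: WP = forall p_1. ((2*p + 2*z >= -12 or (3/2)*p + 2*p_1 + (5/2)*z > -21) -> (z < -9 and m <= 3*p_1 + 10))


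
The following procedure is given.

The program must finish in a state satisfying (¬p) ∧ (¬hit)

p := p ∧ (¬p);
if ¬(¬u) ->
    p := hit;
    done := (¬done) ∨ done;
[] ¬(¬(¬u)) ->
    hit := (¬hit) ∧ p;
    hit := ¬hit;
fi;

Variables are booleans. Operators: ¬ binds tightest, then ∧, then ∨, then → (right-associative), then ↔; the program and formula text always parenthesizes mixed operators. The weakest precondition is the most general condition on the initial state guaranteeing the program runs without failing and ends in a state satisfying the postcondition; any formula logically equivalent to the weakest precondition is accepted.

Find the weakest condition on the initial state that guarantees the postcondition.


Working backward. After the program, (¬p) ∧ (¬hit) must hold.
Then branch requires ¬hit; else branch requires false.
Before the if: (u → (¬hit)) ∧ u
Before p := p ∧ (¬p): (u → (¬hit)) ∧ u
Answer: WP = (u → (¬hit)) ∧ u


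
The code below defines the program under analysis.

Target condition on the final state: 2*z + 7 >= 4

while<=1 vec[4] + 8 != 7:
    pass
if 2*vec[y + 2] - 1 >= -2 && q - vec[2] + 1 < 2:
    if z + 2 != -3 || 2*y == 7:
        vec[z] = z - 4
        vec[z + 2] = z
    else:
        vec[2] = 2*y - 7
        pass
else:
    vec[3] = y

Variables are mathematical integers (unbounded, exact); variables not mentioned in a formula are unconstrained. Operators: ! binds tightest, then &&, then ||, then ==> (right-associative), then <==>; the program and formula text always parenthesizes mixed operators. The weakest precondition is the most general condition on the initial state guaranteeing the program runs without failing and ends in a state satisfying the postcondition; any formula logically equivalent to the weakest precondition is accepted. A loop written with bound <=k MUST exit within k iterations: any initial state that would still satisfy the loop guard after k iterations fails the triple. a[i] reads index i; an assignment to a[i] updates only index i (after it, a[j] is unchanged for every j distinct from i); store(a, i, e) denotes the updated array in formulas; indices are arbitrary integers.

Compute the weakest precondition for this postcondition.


Working backward. After the program, the postcondition 2*z + 7 >= 4 must hold; in canonical form it is 2*z >= -3.
Then branch requires ((z != -5 || 2*y == 7) ==> 2*z >= -3) && ((!(z != -5 || 2*y == 7)) ==> 2*z >= -3); else branch requires 2*z >= -3.
Before the if: ((2*vec[y + 2] >= -1 && q < vec[2] + 1) ==> (((z != -5 || 2*y == 7) ==> 2*z >= -3) && ((!(z != -5 || 2*y == 7)) ==> 2*z >= -3))) && ((!(2*vec[y + 2] >= -1 && q < vec[2] + 1)) ==> 2*z >= -3)
Before the loop (bound <=1), unroll the exhaustion recursion (WP_0 = exit-now case; WP_j = one more guarded iteration, up to j = 1):
  WP_0: (!(vec[4] != -1)) && ((2*vec[y + 2] >= -1 && q < vec[2] + 1) ==> (((z != -5 || 2*y == 7) ==> 2*z >= -3) && ((!(z != -5 || 2*y == 7)) ==> 2*z >= -3))) && ((!(2*vec[y + 2] >= -1 && q < vec[2] + 1)) ==> 2*z >= -3)
  WP_1: (vec[4] != -1 ==> ((!(vec[4] != -1)) && ((2*vec[y + 2] >= -1 && q < vec[2] + 1) ==> (((z != -5 || 2*y == 7) ==> 2*z >= -3) && ((!(z != -5 || 2*y == 7)) ==> 2*z >= -3))) && ((!(2*vec[y + 2] >= -1 && q < vec[2] + 1)) ==> 2*z >= -3))) && ((!(vec[4] != -1)) ==> (((2*vec[y + 2] >= -1 && q < vec[2] + 1) ==> (((z != -5 || 2*y == 7) ==> 2*z >= -3) && ((!(z != -5 || 2*y == 7)) ==> 2*z >= -3))) && ((!(2*vec[y + 2] >= -1 && q < vec[2] + 1)) ==> 2*z >= -3)))
So before the loop: (vec[4] != -1 ==> ((!(vec[4] != -1)) && ((2*vec[y + 2] >= -1 && q < vec[2] + 1) ==> (((z != -5 || 2*y == 7) ==> 2*z >= -3) && ((!(z != -5 || 2*y == 7)) ==> 2*z >= -3))) && ((!(2*vec[y + 2] >= -1 && q < vec[2] + 1)) ==> 2*z >= -3))) && ((!(vec[4] != -1)) ==> (((2*vec[y + 2] >= -1 && q < vec[2] + 1) ==> (((z != -5 || 2*y == 7) ==> 2*z >= -3) && ((!(z != -5 || 2*y == 7)) ==> 2*z >= -3))) && ((!(2*vec[y + 2] >= -1 && q < vec[2] + 1)) ==> 2*z >= -3)))
Answer: WP = (vec[4] != -1 ==> ((!(vec[4] != -1)) && ((2*vec[y + 2] >= -1 && q < vec[2] + 1) ==> (((z != -5 || 2*y == 7) ==> 2*z >= -3) && ((!(z != -5 || 2*y == 7)) ==> 2*z >= -3))) && ((!(2*vec[y + 2] >= -1 && q < vec[2] + 1)) ==> 2*z >= -3))) && ((!(vec[4] != -1)) ==> (((2*vec[y + 2] >= -1 && q < vec[2] + 1) ==> (((z != -5 || 2*y == 7) ==> 2*z >= -3) && ((!(z != -5 || 2*y == 7)) ==> 2*z >= -3))) && ((!(2*vec[y + 2] >= -1 && q < vec[2] + 1)) ==> 2*z >= -3)))


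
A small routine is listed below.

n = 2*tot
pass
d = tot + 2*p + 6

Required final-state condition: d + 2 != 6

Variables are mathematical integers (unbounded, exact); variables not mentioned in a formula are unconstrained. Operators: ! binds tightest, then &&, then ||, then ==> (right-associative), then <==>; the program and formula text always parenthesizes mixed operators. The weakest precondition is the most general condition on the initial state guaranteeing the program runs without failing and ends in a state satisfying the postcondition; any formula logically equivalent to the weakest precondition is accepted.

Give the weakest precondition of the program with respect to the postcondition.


Working backward. After the program, the postcondition d + 2 != 6 must hold; in canonical form it is d != 4.
Before d := tot + 2*p + 6: 2*p + tot != -2
Before skip: 2*p + tot != -2
Before n := 2*tot: 2*p + tot != -2
Answer: WP = 2*p + tot != -2


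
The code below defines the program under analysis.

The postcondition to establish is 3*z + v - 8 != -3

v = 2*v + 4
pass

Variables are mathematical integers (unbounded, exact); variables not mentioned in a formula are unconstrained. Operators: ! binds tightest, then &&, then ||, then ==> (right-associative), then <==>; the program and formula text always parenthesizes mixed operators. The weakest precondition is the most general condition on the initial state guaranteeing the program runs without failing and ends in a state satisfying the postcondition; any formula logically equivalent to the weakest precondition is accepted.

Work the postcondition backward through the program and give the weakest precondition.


Working backward. After the program, the postcondition 3*z + v - 8 != -3 must hold; in canonical form it is v + 3*z != 5.
Before skip: v + 3*z != 5
Before v := 2*v + 4: 2*v + 3*z != 1
Answer: WP = 2*v + 3*z != 1


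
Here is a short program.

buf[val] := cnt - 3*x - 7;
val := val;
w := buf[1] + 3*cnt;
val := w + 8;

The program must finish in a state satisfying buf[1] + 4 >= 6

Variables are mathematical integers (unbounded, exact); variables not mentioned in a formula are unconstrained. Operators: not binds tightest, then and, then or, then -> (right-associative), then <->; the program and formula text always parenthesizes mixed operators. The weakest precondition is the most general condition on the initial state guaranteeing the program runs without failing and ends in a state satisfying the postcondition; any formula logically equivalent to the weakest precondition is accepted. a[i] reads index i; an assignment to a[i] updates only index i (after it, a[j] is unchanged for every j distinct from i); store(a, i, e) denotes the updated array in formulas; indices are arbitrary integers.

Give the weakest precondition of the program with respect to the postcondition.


Working backward. After the program, the postcondition buf[1] + 4 >= 6 must hold; in canonical form it is buf[1] >= 2.
Before val := w + 8: buf[1] >= 2
Before w := buf[1] + 3*cnt: buf[1] >= 2
Before val := val: buf[1] >= 2
Before buf[val] := cnt - 3*x - 7: store(buf, val, cnt - 3*x - 7)[1] >= 2
Answer: WP = store(buf, val, cnt - 3*x - 7)[1] >= 2


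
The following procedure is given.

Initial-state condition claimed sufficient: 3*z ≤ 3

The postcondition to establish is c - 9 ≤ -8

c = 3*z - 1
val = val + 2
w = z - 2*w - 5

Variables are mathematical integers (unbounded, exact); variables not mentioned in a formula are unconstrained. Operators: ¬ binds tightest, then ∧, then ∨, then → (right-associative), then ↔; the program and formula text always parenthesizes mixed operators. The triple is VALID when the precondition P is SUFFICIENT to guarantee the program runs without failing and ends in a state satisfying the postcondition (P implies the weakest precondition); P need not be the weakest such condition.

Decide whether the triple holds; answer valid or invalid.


Working backward. After the program, the postcondition c - 9 ≤ -8 must hold; in canonical form it is c ≤ 1.
Before w := z - 2*w - 5: c ≤ 1
Before val := val + 2: c ≤ 1
Before c := 3*z - 1: 3*z ≤ 2
The weakest precondition is 3*z ≤ 2.
Check whether 3*z ≤ 3 implies it.
Countermodel: at the initial state z = 1, the precondition holds but the weakest precondition fails.
Answer: invalid


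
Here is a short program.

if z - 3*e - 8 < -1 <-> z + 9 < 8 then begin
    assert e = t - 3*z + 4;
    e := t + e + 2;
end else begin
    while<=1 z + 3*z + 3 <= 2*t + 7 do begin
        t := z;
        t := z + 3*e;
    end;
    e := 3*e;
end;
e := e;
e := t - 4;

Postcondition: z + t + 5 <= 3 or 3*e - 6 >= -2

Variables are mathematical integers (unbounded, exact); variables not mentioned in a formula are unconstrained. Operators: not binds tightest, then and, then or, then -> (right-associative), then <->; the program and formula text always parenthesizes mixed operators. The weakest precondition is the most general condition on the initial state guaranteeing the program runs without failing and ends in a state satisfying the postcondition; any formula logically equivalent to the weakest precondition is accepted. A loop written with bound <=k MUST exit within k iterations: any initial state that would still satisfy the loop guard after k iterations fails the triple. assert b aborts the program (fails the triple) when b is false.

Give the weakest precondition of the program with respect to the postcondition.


Working backward. After the program, the postcondition z + t + 5 <= 3 or 3*e - 6 >= -2 must hold; in canonical form it is t + z <= -2 or 3*e >= 4.
Before e := t - 4: t + z <= -2 or 3*t >= 16
Before e := e: t + z <= -2 or 3*t >= 16
Then branch requires e + 3*z = t + 4 and (t + z <= -2 or 3*t >= 16); else branch requires (4*z <= 2*t + 4 -> ((not (2*z <= 6*e + 4)) and (3*e + 2*z <= -2 or 9*e + 3*z >= 16))) and ((not (4*z <= 2*t + 4)) -> (t + z <= -2 or 3*t >= 16)).
Before the if: ((z < 3*e + 7 <-> z < -1) -> (e + 3*z = t + 4 and (t + z <= -2 or 3*t >= 16))) and ((not (z < 3*e + 7 <-> z < -1)) -> ((4*z <= 2*t + 4 -> ((not (2*z <= 6*e + 4)) and (3*e + 2*z <= -2 or 9*e + 3*z >= 16))) and ((not (4*z <= 2*t + 4)) -> (t + z <= -2 or 3*t >= 16))))
Answer: WP = ((z < 3*e + 7 <-> z < -1) -> (e + 3*z = t + 4 and (t + z <= -2 or 3*t >= 16))) and ((not (z < 3*e + 7 <-> z < -1)) -> ((4*z <= 2*t + 4 -> ((not (2*z <= 6*e + 4)) and (3*e + 2*z <= -2 or 9*e + 3*z >= 16))) and ((not (4*z <= 2*t + 4)) -> (t + z <= -2 or 3*t >= 16))))


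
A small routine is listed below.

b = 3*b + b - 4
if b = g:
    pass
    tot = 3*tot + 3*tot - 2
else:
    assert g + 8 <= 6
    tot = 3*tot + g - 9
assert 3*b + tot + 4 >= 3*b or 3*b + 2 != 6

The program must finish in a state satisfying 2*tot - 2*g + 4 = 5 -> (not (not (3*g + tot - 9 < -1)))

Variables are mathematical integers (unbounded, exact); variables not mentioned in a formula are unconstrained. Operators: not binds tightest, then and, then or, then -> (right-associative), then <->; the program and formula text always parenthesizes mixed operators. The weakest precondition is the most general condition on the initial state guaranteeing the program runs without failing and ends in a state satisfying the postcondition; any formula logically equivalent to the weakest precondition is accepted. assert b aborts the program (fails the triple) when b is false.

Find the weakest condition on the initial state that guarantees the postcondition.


Working backward. After the program, the postcondition 2*tot - 2*g + 4 = 5 -> (not (not (3*g + tot - 9 < -1))) must hold; in canonical form it is 2*tot = 2*g + 1 -> 3*g + tot < 8.
Before assert 3*b + tot + 4 >= 3*b or 3*b + 2 != 6: (tot >= -4 or 3*b != 4) and (2*tot = 2*g + 1 -> 3*g + tot < 8)
Then branch requires (6*tot >= -2 or 3*b != 4) and (12*tot = 2*g + 5 -> 3*g + 6*tot < 10); else branch requires g <= -2 and (g + 3*tot >= 5 or 3*b != 4) and (6*tot = 19 -> 4*g + 3*tot < 17).
Before the if: (b = g -> ((6*tot >= -2 or 3*b != 4) and (12*tot = 2*g + 5 -> 3*g + 6*tot < 10))) and ((not (b = g)) -> (g <= -2 and (g + 3*tot >= 5 or 3*b != 4) and (6*tot = 19 -> 4*g + 3*tot < 17)))
Before b := 3*b + b - 4: (4*b = g + 4 -> ((6*tot >= -2 or 12*b != 16) and (12*tot = 2*g + 5 -> 3*g + 6*tot < 10))) and ((not (4*b = g + 4)) -> (g <= -2 and (g + 3*tot >= 5 or 12*b != 16) and (6*tot = 19 -> 4*g + 3*tot < 17)))
Answer: WP = (4*b = g + 4 -> ((6*tot >= -2 or 12*b != 16) and (12*tot = 2*g + 5 -> 3*g + 6*tot < 10))) and ((not (4*b = g + 4)) -> (g <= -2 and (g + 3*tot >= 5 or 12*b != 16) and (6*tot = 19 -> 4*g + 3*tot < 17)))


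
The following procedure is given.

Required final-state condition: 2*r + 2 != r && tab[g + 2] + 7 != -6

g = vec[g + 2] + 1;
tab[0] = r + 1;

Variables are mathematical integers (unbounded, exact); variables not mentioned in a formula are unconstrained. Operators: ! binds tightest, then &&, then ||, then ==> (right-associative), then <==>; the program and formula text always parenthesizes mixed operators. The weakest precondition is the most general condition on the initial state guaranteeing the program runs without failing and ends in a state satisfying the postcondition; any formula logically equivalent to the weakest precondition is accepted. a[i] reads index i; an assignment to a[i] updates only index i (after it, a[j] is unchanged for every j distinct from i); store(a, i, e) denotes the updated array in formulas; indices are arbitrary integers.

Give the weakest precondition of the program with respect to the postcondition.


Working backward. After the program, the postcondition 2*r + 2 != r && tab[g + 2] + 7 != -6 must hold; in canonical form it is r != -2 && tab[g + 2] != -13.
Before tab[0] := r + 1: r != -2 && store(tab, 0, r + 1)[g + 2] != -13
Before g := vec[g + 2] + 1: r != -2 && store(tab, 0, r + 1)[vec[g + 2] + 3] != -13
Answer: WP = r != -2 && store(tab, 0, r + 1)[vec[g + 2] + 3] != -13


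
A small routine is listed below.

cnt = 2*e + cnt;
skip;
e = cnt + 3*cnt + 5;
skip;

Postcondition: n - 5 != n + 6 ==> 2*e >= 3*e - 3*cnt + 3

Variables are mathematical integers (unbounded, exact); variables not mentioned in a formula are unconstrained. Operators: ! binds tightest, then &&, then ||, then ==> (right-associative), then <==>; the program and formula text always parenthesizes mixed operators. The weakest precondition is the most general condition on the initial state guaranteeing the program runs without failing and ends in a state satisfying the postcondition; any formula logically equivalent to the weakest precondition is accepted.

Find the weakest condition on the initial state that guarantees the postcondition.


Working backward. After the program, the postcondition n - 5 != n + 6 ==> 2*e >= 3*e - 3*cnt + 3 must hold; in canonical form it is 3*cnt >= e + 3.
Before skip: 3*cnt >= e + 3
Before e := cnt + 3*cnt + 5: cnt <= -8
Before skip: cnt <= -8
Before cnt := 2*e + cnt: cnt + 2*e <= -8
Answer: WP = cnt + 2*e <= -8


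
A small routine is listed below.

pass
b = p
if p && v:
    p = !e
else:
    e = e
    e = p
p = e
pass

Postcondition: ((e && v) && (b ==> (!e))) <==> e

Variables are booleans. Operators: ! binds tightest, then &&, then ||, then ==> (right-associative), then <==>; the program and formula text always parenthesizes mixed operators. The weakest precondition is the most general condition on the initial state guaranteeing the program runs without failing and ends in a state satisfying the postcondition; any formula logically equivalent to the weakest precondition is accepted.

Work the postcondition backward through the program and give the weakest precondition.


Working backward. After the program, the postcondition ((e && v) && (b ==> (!e))) <==> e must hold; in canonical form it is (e && v && (b ==> (!e))) <==> e.
Before skip: (e && v && (b ==> (!e))) <==> e
Before p := e: (e && v && (b ==> (!e))) <==> e
Then branch requires (e && v && (b ==> (!e))) <==> e; else branch requires (p && v && (b ==> (!p))) <==> p.
Before the if: ((p && v) ==> ((e && v && (b ==> (!e))) <==> e)) && ((!(p && v)) ==> ((p && v && (b ==> (!p))) <==> p))
Before b := p: ((p && v) ==> ((e && v && (p ==> (!e))) <==> e)) && ((!(p && v)) ==> ((p && v && (p ==> (!p))) <==> p))
Before skip: ((p && v) ==> ((e && v && (p ==> (!e))) <==> e)) && ((!(p && v)) ==> ((p && v && (p ==> (!p))) <==> p))
Answer: WP = ((p && v) ==> ((e && v && (p ==> (!e))) <==> e)) && ((!(p && v)) ==> ((p && v && (p ==> (!p))) <==> p))


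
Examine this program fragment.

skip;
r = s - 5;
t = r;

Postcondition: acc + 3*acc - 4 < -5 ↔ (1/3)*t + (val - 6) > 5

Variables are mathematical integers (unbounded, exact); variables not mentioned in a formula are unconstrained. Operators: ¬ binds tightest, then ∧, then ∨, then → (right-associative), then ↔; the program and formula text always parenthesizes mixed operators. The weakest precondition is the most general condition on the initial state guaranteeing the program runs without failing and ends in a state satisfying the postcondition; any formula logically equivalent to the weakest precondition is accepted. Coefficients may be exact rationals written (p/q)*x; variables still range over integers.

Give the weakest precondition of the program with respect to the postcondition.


Working backward. After the program, the postcondition acc + 3*acc - 4 < -5 ↔ (1/3)*t + (val - 6) > 5 must hold; in canonical form it is 4*acc < -1 ↔ (1/3)*t + val > 11.
Before t := r: 4*acc < -1 ↔ (1/3)*r + val > 11
Before r := s - 5: 4*acc < -1 ↔ (1/3)*s + val > 38/3
Before skip: 4*acc < -1 ↔ (1/3)*s + val > 38/3
Answer: WP = 4*acc < -1 ↔ (1/3)*s + val > 38/3


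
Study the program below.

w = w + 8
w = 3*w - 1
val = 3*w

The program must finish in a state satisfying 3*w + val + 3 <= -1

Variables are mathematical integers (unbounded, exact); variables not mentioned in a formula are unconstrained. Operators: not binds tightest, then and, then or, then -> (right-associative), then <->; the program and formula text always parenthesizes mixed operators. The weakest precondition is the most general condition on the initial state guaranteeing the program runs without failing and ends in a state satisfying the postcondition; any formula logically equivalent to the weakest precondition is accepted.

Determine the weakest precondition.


Working backward. After the program, the postcondition 3*w + val + 3 <= -1 must hold; in canonical form it is val + 3*w <= -4.
Before val := 3*w: 6*w <= -4
Before w := 3*w - 1: 18*w <= 2
Before w := w + 8: 18*w <= -142
Answer: WP = 18*w <= -142


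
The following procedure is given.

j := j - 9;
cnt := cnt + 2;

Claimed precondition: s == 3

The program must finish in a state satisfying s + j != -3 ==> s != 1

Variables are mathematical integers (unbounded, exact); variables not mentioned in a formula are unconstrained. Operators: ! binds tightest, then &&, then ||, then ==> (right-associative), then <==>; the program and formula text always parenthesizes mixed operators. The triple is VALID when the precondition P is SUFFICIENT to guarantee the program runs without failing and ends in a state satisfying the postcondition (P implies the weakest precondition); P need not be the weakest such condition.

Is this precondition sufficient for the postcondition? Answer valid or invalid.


Working backward. After the program, the postcondition s + j != -3 ==> s != 1 must hold; in canonical form it is j + s != -3 ==> s != 1.
Before cnt := cnt + 2: j + s != -3 ==> s != 1
Before j := j - 9: j + s != 6 ==> s != 1
The weakest precondition is j + s != 6 ==> s != 1.
Check whether s == 3 implies it.
Every state satisfying the precondition satisfies the weakest precondition: the implication holds.
Answer: valid


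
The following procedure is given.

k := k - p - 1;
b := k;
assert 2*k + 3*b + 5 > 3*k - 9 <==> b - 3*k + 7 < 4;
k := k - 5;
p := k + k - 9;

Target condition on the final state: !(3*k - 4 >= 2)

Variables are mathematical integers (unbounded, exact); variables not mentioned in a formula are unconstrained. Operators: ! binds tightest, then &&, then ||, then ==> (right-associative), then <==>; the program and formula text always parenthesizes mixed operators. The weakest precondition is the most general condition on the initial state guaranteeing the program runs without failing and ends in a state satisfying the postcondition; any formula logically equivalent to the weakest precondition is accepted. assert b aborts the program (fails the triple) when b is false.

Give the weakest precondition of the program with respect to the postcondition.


Working backward. After the program, the postcondition !(3*k - 4 >= 2) must hold; in canonical form it is !(3*k >= 6).
Before p := k + k - 9: !(3*k >= 6)
Before k := k - 5: !(3*k >= 21)
Before assert 2*k + 3*b + 5 > 3*k - 9 <==> b - 3*k + 7 < 4: (3*b > k - 14 <==> b < 3*k - 3) && (!(3*k >= 21))
Before b := k: (2*k > -14 <==> 2*k > 3) && (!(3*k >= 21))
Before k := k - p - 1: (2*k > 2*p - 12 <==> 2*k > 2*p + 5) && (!(3*k >= 3*p + 24))
Answer: WP = (2*k > 2*p - 12 <==> 2*k > 2*p + 5) && (!(3*k >= 3*p + 24))


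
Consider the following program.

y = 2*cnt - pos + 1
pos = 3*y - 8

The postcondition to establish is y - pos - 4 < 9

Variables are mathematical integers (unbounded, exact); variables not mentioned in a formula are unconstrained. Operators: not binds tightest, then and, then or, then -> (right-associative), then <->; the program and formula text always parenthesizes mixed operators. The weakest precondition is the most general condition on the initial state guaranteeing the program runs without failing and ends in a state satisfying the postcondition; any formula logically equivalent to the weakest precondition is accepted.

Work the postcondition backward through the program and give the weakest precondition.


Working backward. After the program, the postcondition y - pos - 4 < 9 must hold; in canonical form it is y < pos + 13.
Before pos := 3*y - 8: 2*y > -5
Before y := 2*cnt - pos + 1: 4*cnt > 2*pos - 7
Answer: WP = 4*cnt > 2*pos - 7


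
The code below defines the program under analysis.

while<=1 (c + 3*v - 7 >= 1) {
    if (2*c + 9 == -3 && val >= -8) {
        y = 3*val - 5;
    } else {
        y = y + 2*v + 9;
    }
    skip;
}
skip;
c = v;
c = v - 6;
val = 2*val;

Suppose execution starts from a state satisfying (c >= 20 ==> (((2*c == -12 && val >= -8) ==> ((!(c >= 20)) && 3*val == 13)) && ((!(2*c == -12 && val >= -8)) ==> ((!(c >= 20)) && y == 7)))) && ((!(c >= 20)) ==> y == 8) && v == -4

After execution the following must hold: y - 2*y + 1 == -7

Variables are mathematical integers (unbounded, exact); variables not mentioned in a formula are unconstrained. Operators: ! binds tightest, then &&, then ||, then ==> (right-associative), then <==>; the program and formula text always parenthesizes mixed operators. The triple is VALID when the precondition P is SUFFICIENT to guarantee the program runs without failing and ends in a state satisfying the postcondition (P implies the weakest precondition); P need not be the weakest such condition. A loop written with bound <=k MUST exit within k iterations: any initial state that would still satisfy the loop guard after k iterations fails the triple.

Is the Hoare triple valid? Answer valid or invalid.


Working backward. After the program, the postcondition y - 2*y + 1 == -7 must hold; in canonical form it is y == 8.
Before val := 2*val: y == 8
Before c := v - 6: y == 8
Before c := v: y == 8
Before skip: y == 8
Before the loop (bound <=1), unroll the exhaustion recursion (WP_0 = exit-now case; WP_j = one more guarded iteration, up to j = 1):
  WP_0: (!(c + 3*v >= 8)) && y == 8
  WP_1: (c + 3*v >= 8 ==> (((2*c == -12 && val >= -8) ==> ((!(c + 3*v >= 8)) && 3*val == 13)) && ((!(2*c == -12 && val >= -8)) ==> ((!(c + 3*v >= 8)) && 2*v + y == -1)))) && ((!(c + 3*v >= 8)) ==> y == 8)
So before the loop: (c + 3*v >= 8 ==> (((2*c == -12 && val >= -8) ==> ((!(c + 3*v >= 8)) && 3*val == 13)) && ((!(2*c == -12 && val >= -8)) ==> ((!(c + 3*v >= 8)) && 2*v + y == -1)))) && ((!(c + 3*v >= 8)) ==> y == 8)
The weakest precondition is (c + 3*v >= 8 ==> (((2*c == -12 && val >= -8) ==> ((!(c + 3*v >= 8)) && 3*val == 13)) && ((!(2*c == -12 && val >= -8)) ==> ((!(c + 3*v >= 8)) && 2*v + y == -1)))) && ((!(c + 3*v >= 8)) ==> y == 8).
Check whether (c >= 20 ==> (((2*c == -12 && val >= -8) ==> ((!(c >= 20)) && 3*val == 13)) && ((!(2*c == -12 && val >= -8)) ==> ((!(c >= 20)) && y == 7)))) && ((!(c >= 20)) ==> y == 8) && v == -4 implies it.
Every state satisfying the precondition satisfies the weakest precondition: the implication holds.
Answer: valid


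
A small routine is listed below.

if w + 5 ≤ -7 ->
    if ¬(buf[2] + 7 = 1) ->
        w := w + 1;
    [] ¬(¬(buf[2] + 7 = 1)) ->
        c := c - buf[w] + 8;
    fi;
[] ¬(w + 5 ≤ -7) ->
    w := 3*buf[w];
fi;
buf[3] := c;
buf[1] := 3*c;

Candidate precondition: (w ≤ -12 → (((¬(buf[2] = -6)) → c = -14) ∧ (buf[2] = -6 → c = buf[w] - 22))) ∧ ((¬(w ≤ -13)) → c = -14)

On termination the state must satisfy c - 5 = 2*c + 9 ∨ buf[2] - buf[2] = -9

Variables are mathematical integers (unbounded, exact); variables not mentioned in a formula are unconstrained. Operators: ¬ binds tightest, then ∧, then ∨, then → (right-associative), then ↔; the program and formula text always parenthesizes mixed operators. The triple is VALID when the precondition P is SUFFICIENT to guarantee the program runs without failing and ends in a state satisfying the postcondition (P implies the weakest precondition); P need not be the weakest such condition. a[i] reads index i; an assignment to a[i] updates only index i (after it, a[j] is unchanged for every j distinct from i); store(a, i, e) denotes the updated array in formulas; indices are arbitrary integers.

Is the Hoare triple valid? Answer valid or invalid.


Working backward. After the program, the postcondition c - 5 = 2*c + 9 ∨ buf[2] - buf[2] = -9 must hold; in canonical form it is c = -14.
Before buf[1] := 3*c: c = -14
Before buf[3] := c: c = -14
Then branch requires ((¬(buf[2] = -6)) → c = -14) ∧ (buf[2] = -6 → c = buf[w] - 22); else branch requires c = -14.
Before the if: (w ≤ -12 → (((¬(buf[2] = -6)) → c = -14) ∧ (buf[2] = -6 → c = buf[w] - 22))) ∧ ((¬(w ≤ -12)) → c = -14)
The weakest precondition is (w ≤ -12 → (((¬(buf[2] = -6)) → c = -14) ∧ (buf[2] = -6 → c = buf[w] - 22))) ∧ ((¬(w ≤ -12)) → c = -14).
Check whether (w ≤ -12 → (((¬(buf[2] = -6)) → c = -14) ∧ (buf[2] = -6 → c = buf[w] - 22))) ∧ ((¬(w ≤ -13)) → c = -14) implies it.
Every state satisfying the precondition satisfies the weakest precondition: the implication holds.
Answer: valid


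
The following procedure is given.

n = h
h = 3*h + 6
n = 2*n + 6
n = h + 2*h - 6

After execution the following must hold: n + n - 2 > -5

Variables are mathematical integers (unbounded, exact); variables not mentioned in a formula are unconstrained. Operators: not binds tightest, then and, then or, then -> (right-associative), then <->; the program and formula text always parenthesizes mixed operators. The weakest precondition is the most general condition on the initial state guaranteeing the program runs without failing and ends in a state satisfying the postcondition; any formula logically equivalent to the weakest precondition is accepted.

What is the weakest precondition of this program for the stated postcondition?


Working backward. After the program, the postcondition n + n - 2 > -5 must hold; in canonical form it is 2*n > -3.
Before n := h + 2*h - 6: 6*h > 9
Before n := 2*n + 6: 6*h > 9
Before h := 3*h + 6: 18*h > -27
Before n := h: 18*h > -27
Answer: WP = 18*h > -27


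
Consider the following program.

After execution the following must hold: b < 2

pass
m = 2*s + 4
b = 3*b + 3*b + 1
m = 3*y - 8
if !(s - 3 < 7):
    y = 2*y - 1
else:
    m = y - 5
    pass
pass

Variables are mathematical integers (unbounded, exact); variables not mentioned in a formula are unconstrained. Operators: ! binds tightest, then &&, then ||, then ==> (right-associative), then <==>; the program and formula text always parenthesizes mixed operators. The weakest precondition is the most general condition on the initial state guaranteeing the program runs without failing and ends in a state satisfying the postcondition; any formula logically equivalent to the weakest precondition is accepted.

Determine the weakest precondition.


Working backward. After the program, b < 2 must hold.
Before skip: b < 2
Then branch requires b < 2; else branch requires b < 2.
Before the if: ((!(s < 10)) ==> b < 2) && (s < 10 ==> b < 2)
Before m := 3*y - 8: ((!(s < 10)) ==> b < 2) && (s < 10 ==> b < 2)
Before b := 3*b + 3*b + 1: ((!(s < 10)) ==> 6*b < 1) && (s < 10 ==> 6*b < 1)
Before m := 2*s + 4: ((!(s < 10)) ==> 6*b < 1) && (s < 10 ==> 6*b < 1)
Before skip: ((!(s < 10)) ==> 6*b < 1) && (s < 10 ==> 6*b < 1)
Answer: WP = ((!(s < 10)) ==> 6*b < 1) && (s < 10 ==> 6*b < 1)


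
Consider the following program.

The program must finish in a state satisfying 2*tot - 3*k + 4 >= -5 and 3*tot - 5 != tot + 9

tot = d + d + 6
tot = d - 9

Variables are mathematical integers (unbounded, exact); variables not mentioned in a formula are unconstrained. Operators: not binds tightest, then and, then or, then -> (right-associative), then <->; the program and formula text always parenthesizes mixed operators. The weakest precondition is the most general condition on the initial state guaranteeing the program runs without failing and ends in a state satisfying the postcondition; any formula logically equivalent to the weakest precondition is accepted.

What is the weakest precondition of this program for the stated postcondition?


Working backward. After the program, the postcondition 2*tot - 3*k + 4 >= -5 and 3*tot - 5 != tot + 9 must hold; in canonical form it is 2*tot >= 3*k - 9 and 2*tot != 14.
Before tot := d - 9: 2*d >= 3*k + 9 and 2*d != 32
Before tot := d + d + 6: 2*d >= 3*k + 9 and 2*d != 32
Answer: WP = 2*d >= 3*k + 9 and 2*d != 32
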